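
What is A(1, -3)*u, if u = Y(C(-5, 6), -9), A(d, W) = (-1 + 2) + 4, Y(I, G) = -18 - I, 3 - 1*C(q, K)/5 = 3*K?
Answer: 285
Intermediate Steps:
C(q, K) = 15 - 15*K
A(d, W) = 5 (A(d, W) = 1 + 4 = 5)
u = 57 (u = -18 - (15 - 15*6) = -18 - (15 - 90) = -18 - 1*(-75) = -18 + 75 = 57)
A(1, -3)*u = 5*57 = 285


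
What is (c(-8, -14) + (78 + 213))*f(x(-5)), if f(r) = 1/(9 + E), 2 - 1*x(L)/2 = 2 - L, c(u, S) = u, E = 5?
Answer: 283/14 ≈ 20.214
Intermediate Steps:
x(L) = 2*L (x(L) = 4 - 2*(2 - L) = 4 + (-4 + 2*L) = 2*L)
f(r) = 1/14 (f(r) = 1/(9 + 5) = 1/14)
(c(-8, -14) + (78 + 213))*f(x(-5)) = (-8 + (78 + 213))*(1/14) = (-8 + 291)*(1/14) = 283*(1/14) = 283/14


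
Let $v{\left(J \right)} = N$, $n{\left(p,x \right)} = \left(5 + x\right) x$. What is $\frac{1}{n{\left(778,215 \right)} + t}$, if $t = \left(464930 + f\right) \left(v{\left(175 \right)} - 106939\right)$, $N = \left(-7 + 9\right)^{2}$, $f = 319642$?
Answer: $- \frac{1}{83898159520} \approx -1.1919 \cdot 10^{-11}$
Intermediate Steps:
$n{\left(p,x \right)} = x \left(5 + x\right)$
$N = 4$ ($N = 2^{2} = 4$)
$v{\left(J \right)} = 4$
$t = -83898206820$ ($t = \left(464930 + 319642\right) \left(4 - 106939\right) = 784572 \left(-106935\right) = -83898206820$)
$\frac{1}{n{\left(778,215 \right)} + t} = \frac{1}{215 \left(5 + 215\right) - 83898206820} = \frac{1}{215 \cdot 220 - 83898206820} = \frac{1}{47300 - 83898206820} = \frac{1}{-83898159520} = - \frac{1}{83898159520}$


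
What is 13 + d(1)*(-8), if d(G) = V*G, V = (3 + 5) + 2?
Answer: -67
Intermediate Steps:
V = 10 (V = 8 + 2 = 10)
d(G) = 10*G
13 + d(1)*(-8) = 13 + (10*1)*(-8) = 13 + 10*(-8) = 13 - 80 = -67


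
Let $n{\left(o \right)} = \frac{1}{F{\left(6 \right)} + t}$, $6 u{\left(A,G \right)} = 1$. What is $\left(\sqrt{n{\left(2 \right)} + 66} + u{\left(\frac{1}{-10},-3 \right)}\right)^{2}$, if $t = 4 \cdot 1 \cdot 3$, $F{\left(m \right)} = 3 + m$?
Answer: $\frac{16651}{252} + \frac{\sqrt{29127}}{63} \approx 68.784$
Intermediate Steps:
$u{\left(A,G \right)} = \frac{1}{6}$ ($u{\left(A,G \right)} = \frac{1}{6} \cdot 1 = \frac{1}{6}$)
$t = 12$ ($t = 4 \cdot 3 = 12$)
$n{\left(o \right)} = \frac{1}{21}$ ($n{\left(o \right)} = \frac{1}{\left(3 + 6\right) + 12} = \frac{1}{9 + 12} = \frac{1}{21}$)
$\left(\sqrt{n{\left(2 \right)} + 66} + u{\left(\frac{1}{-10},-3 \right)}\right)^{2} = \left(\sqrt{\frac{1}{21} + 66} + \frac{1}{6}\right)^{2} = \left(\sqrt{\frac{1387}{21}} + \frac{1}{6}\right)^{2} = \left(\frac{\sqrt{29127}}{21} + \frac{1}{6}\right)^{2} = \left(\frac{1}{6} + \frac{\sqrt{29127}}{21}\right)^{2}$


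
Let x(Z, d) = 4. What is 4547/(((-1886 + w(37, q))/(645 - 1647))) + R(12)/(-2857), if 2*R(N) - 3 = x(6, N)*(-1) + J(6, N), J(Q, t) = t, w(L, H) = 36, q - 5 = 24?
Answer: 13016750383/5285450 ≈ 2462.8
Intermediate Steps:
q = 29 (q = 5 + 24 = 29)
R(N) = -1/2 + N/2 (R(N) = 3/2 + (4*(-1) + N)/2 = 3/2 + (-4 + N)/2 = 3/2 + (-2 + N/2) = -1/2 + N/2)
4547/(((-1886 + w(37, q))/(645 - 1647))) + R(12)/(-2857) = 4547/(((-1886 + 36)/(645 - 1647))) + (-1/2 + (1/2)*12)/(-2857) = 4547/((-1850/(-1002))) + (-1/2 + 6)*(-1/2857) = 4547/((-1850*(-1/1002))) + (11/2)*(-1/2857) = 4547/(925/501) - 11/5714 = 4547*(501/925) - 11/5714 = 2278047/925 - 11/5714 = 13016750383/5285450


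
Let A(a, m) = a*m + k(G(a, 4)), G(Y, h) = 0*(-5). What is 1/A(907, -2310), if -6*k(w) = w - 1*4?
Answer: -3/6285508 ≈ -4.7729e-7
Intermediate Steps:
G(Y, h) = 0
k(w) = ⅔ - w/6 (k(w) = -(w - 1*4)/6 = -(w - 4)/6 = -(-4 + w)/6 = ⅔ - w/6)
A(a, m) = ⅔ + a*m (A(a, m) = a*m + (⅔ - ⅙*0) = a*m + (⅔ + 0) = a*m + ⅔ = ⅔ + a*m)
1/A(907, -2310) = 1/(⅔ + 907*(-2310)) = 1/(⅔ - 2095170) = 1/(-6285508/3) = -3/6285508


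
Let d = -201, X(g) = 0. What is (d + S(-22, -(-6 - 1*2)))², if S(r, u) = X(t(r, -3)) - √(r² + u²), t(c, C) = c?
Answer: 40949 + 804*√137 ≈ 50360.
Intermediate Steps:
S(r, u) = -√(r² + u²) (S(r, u) = 0 - √(r² + u²) = -√(r² + u²))
(d + S(-22, -(-6 - 1*2)))² = (-201 - √((-22)² + (-(-6 - 1*2))²))² = (-201 - √(484 + (-(-6 - 2))²))² = (-201 - √(484 + (-1*(-8))²))² = (-201 - √(484 + 8²))² = (-201 - √(484 + 64))² = (-201 - √548)² = (-201 - 2*√137)²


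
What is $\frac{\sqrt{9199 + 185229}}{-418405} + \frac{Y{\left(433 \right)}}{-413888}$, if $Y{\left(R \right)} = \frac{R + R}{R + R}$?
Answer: $- \frac{1}{413888} - \frac{2 \sqrt{48607}}{418405} \approx -0.0010563$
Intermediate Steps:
$Y{\left(R \right)} = 1$ ($Y{\left(R \right)} = \frac{2 R}{2 R} = 2 R \frac{1}{2 R} = 1$)
$\frac{\sqrt{9199 + 185229}}{-418405} + \frac{Y{\left(433 \right)}}{-413888} = \frac{\sqrt{9199 + 185229}}{-418405} + 1 \frac{1}{-413888} = \sqrt{194428} \left(- \frac{1}{418405}\right) + 1 \left(- \frac{1}{413888}\right) = 2 \sqrt{48607} \left(- \frac{1}{418405}\right) - \frac{1}{413888} = - \frac{2 \sqrt{48607}}{418405} - \frac{1}{413888} = - \frac{1}{413888} - \frac{2 \sqrt{48607}}{418405}$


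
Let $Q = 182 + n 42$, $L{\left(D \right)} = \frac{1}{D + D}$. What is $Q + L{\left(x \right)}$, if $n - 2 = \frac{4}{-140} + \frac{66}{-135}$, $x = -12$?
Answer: $\frac{9769}{40} \approx 244.23$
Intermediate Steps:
$n = \frac{467}{315}$ ($n = 2 + \left(\frac{4}{-140} + \frac{66}{-135}\right) = 2 + \left(4 \left(- \frac{1}{140}\right) + 66 \left(- \frac{1}{135}\right)\right) = 2 - \frac{163}{315} = \frac{467}{315} \approx 1.4825$)
$L{\left(D \right)} = \frac{1}{2 D}$
$Q = \frac{3664}{15}$ ($Q = 182 + \frac{467}{315} \cdot 42 = 182 + \frac{934}{15} = \frac{3664}{15} \approx 244.27$)
$Q + L{\left(x \right)} = \frac{3664}{15} + \frac{1}{2 \left(-12\right)} = \frac{3664}{15} + \frac{1}{2} \left(- \frac{1}{12}\right) = \frac{3664}{15} - \frac{1}{24} = \frac{9769}{40}$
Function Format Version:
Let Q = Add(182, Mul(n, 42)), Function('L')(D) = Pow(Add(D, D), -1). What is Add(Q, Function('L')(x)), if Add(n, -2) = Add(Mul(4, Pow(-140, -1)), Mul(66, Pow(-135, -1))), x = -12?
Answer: Rational(9769, 40) ≈ 244.23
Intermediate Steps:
n = Rational(467, 315) (n = Add(2, Add(Mul(4, Pow(-140, -1)), Mul(66, Pow(-135, -1)))) = Add(2, Add(Mul(4, Rational(-1, 140)), Mul(66, Rational(-1, 135)))) = Add(2, Add(Rational(-1, 35), Rational(-22, 45))) = Add(2, Rational(-163, 315)) = Rational(467, 315) ≈ 1.4825)
Function('L')(D) = Mul(Rational(1, 2), Pow(D, -1)) (Function('L')(D) = Pow(Mul(2, D), -1) = Mul(Rational(1, 2), Pow(D, -1)))
Q = Rational(3664, 15) (Q = Add(182, Mul(Rational(467, 315), 42)) = Add(182, Rational(934, 15)) = Rational(3664, 15) ≈ 244.27)
Add(Q, Function('L')(x)) = Add(Rational(3664, 15), Mul(Rational(1, 2), Pow(-12, -1))) = Add(Rational(3664, 15), Mul(Rational(1, 2), Rational(-1, 12))) = Add(Rational(3664, 15), Rational(-1, 24)) = Rational(9769, 40)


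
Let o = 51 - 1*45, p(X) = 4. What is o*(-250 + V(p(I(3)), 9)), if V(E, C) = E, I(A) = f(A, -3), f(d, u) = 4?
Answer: -1476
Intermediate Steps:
I(A) = 4
o = 6 (o = 51 - 45 = 6)
o*(-250 + V(p(I(3)), 9)) = 6*(-250 + 4) = 6*(-246) = -1476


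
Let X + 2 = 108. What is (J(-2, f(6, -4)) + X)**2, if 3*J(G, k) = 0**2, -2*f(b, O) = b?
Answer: 11236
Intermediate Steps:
X = 106 (X = -2 + 108 = 106)
f(b, O) = -b/2
J(G, k) = 0 (J(G, k) = (1/3)*0**2 = (1/3)*0 = 0)
(J(-2, f(6, -4)) + X)**2 = (0 + 106)**2 = 106**2 = 11236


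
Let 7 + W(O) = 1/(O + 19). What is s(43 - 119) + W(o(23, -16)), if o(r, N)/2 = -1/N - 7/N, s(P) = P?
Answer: -1659/20 ≈ -82.950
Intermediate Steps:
o(r, N) = -16/N (o(r, N) = 2*(-1/N - 7/N) = 2*(-8/N) = -16/N)
W(O) = -7 + 1/(19 + O) (W(O) = -7 + 1/(O + 19) = -7 + 1/(19 + O))
s(43 - 119) + W(o(23, -16)) = (43 - 119) + (-132 - (-112)/(-16))/(19 - 16/(-16)) = -76 + (-132 - (-112)*(-1)/16)/(19 - 16*(-1/16)) = -76 + (-132 - 7*1)/(19 + 1) = -76 + (-132 - 7)/20 = -76 + (1/20)*(-139) = -76 - 139/20 = -1659/20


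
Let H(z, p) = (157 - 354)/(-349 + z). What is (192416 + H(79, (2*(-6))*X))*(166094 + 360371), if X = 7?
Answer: 5470236372481/54 ≈ 1.0130e+11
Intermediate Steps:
H(z, p) = -197/(-349 + z)
(192416 + H(79, (2*(-6))*X))*(166094 + 360371) = (192416 - 197/(-349 + 79))*(166094 + 360371) = (192416 - 197/(-270))*526465 = (192416 - 197*(-1/270))*526465 = (192416 + 197/270)*526465 = (51952517/270)*526465 = 5470236372481/54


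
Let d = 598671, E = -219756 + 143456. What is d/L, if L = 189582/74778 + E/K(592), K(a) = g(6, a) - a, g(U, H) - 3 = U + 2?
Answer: 206427547953/46156417 ≈ 4472.3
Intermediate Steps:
E = -76300
g(U, H) = 5 + U (g(U, H) = 3 + (U + 2) = 3 + (2 + U) = 5 + U)
K(a) = 11 - a (K(a) = (5 + 6) - a = 11 - a)
L = 138469251/1034429 (L = 189582/74778 - 76300/(11 - 1*592) = 189582*(1/74778) - 76300/(11 - 592) = 31597/12463 - 76300/(-581) = 31597/12463 - 76300*(-1/581) = 31597/12463 + 10900/83 = 138469251/1034429 ≈ 133.86)
d/L = 598671/(138469251/1034429) = 598671*(1034429/138469251) = 206427547953/46156417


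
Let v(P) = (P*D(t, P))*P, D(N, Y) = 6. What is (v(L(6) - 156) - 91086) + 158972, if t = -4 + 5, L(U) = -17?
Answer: 247460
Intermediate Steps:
t = 1
v(P) = 6*P**2 (v(P) = (P*6)*P = (6*P)*P = 6*P**2)
(v(L(6) - 156) - 91086) + 158972 = (6*(-17 - 156)**2 - 91086) + 158972 = (6*(-173)**2 - 91086) + 158972 = (6*29929 - 91086) + 158972 = (179574 - 91086) + 158972 = 88488 + 158972 = 247460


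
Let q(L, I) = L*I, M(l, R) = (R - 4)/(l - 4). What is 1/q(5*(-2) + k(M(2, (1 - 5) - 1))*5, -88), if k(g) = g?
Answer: -1/1100 ≈ -0.00090909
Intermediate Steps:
M(l, R) = (-4 + R)/(-4 + l)
q(L, I) = I*L
1/q(5*(-2) + k(M(2, (1 - 5) - 1))*5, -88) = 1/(-88*(5*(-2) + ((-4 + ((1 - 5) - 1))/(-4 + 2))*5)) = 1/(-88*(-10 + ((-4 + (-4 - 1))/(-2))*5)) = 1/(-88*(-10 - (-4 - 5)/2*5)) = 1/(-88*(-10 - 1/2*(-9)*5)) = 1/(-88*(-10 + (9/2)*5)) = 1/(-88*(-10 + 45/2)) = 1/(-88*25/2) = 1/(-1100) = -1/1100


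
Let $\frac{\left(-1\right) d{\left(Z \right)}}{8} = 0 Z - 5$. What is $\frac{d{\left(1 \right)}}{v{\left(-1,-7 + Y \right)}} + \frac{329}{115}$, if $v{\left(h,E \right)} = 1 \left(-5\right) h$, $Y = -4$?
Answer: $\frac{1249}{115} \approx 10.861$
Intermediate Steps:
$v{\left(h,E \right)} = - 5 h$
$d{\left(Z \right)} = 40$ ($d{\left(Z \right)} = - 8 \left(0 Z - 5\right) = - 8 \left(0 - 5\right) = \left(-8\right) \left(-5\right) = 40$)
$\frac{d{\left(1 \right)}}{v{\left(-1,-7 + Y \right)}} + \frac{329}{115} = \frac{40}{\left(-5\right) \left(-1\right)} + \frac{329}{115} = \frac{40}{5} + 329 \cdot \frac{1}{115} = 40 \cdot \frac{1}{5} + \frac{329}{115} = 8 + \frac{329}{115} = \frac{1249}{115}$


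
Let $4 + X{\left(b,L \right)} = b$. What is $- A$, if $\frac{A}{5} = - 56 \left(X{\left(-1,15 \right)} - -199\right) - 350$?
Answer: $56070$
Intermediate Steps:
$X{\left(b,L \right)} = -4 + b$
$A = -56070$ ($A = 5 \left(- 56 \left(\left(-4 - 1\right) - -199\right) - 350\right) = 5 \left(- 56 \left(-5 + 199\right) - 350\right) = 5 \left(\left(-56\right) 194 - 350\right) = 5 \left(-10864 - 350\right) = 5 \left(-11214\right) = -56070$)
$- A = \left(-1\right) \left(-56070\right) = 56070$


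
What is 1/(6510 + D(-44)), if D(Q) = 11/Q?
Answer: 4/26039 ≈ 0.00015362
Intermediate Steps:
1/(6510 + D(-44)) = 1/(6510 + 11/(-44)) = 1/(6510 + 11*(-1/44)) = 1/(6510 - ¼) = 1/(26039/4) = 4/26039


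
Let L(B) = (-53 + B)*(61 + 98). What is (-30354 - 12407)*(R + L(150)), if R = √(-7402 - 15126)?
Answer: -659502903 - 1368352*I*√22 ≈ -6.595e+8 - 6.4181e+6*I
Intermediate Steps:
R = 32*I*√22 (R = √(-22528) = 32*I*√22 ≈ 150.09*I)
L(B) = -8427 + 159*B (L(B) = (-53 + B)*159 = -8427 + 159*B)
(-30354 - 12407)*(R + L(150)) = (-30354 - 12407)*(32*I*√22 + (-8427 + 159*150)) = -42761*(32*I*√22 + (-8427 + 23850)) = -42761*(32*I*√22 + 15423) = -42761*(15423 + 32*I*√22) = -659502903 - 1368352*I*√22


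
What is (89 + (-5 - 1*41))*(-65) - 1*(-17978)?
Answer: 15183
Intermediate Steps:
(89 + (-5 - 1*41))*(-65) - 1*(-17978) = (89 + (-5 - 41))*(-65) + 17978 = (89 - 46)*(-65) + 17978 = 43*(-65) + 17978 = -2795 + 17978 = 15183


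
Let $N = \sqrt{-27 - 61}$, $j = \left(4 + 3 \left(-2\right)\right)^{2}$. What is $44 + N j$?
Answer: $44 + 8 i \sqrt{22} \approx 44.0 + 37.523 i$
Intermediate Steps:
$j = 4$ ($j = \left(4 - 6\right)^{2} = \left(-2\right)^{2} = 4$)
$N = 2 i \sqrt{22}$ ($N = \sqrt{-88} = 2 i \sqrt{22} \approx 9.3808 i$)
$44 + N j = 44 + 2 i \sqrt{22} \cdot 4 = 44 + 8 i \sqrt{22}$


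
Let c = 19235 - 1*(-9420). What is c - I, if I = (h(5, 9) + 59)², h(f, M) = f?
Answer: 24559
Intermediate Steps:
c = 28655 (c = 19235 + 9420 = 28655)
I = 4096 (I = (5 + 59)² = 64² = 4096)
c - I = 28655 - 1*4096 = 28655 - 4096 = 24559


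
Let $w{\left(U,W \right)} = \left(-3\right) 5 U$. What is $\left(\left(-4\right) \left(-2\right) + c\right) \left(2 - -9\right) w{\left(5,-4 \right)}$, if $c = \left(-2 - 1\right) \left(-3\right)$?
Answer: $-14025$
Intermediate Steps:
$c = 9$ ($c = \left(-3\right) \left(-3\right) = 9$)
$w{\left(U,W \right)} = - 15 U$
$\left(\left(-4\right) \left(-2\right) + c\right) \left(2 - -9\right) w{\left(5,-4 \right)} = \left(\left(-4\right) \left(-2\right) + 9\right) \left(2 - -9\right) \left(\left(-15\right) 5\right) = \left(8 + 9\right) \left(2 + 9\right) \left(-75\right) = 17 \cdot 11 \left(-75\right) = 187 \left(-75\right) = -14025$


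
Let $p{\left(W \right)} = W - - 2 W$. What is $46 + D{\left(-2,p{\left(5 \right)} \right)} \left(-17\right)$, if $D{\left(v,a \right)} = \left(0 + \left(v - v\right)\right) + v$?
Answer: $80$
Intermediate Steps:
$p{\left(W \right)} = 3 W$ ($p{\left(W \right)} = W + 2 W = 3 W$)
$D{\left(v,a \right)} = v$ ($D{\left(v,a \right)} = \left(0 + 0\right) + v = 0 + v = v$)
$46 + D{\left(-2,p{\left(5 \right)} \right)} \left(-17\right) = 46 - -34 = 46 + 34 = 80$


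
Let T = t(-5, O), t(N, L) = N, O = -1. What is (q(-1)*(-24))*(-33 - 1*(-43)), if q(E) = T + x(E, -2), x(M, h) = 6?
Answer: -240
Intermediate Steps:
T = -5
q(E) = 1 (q(E) = -5 + 6 = 1)
(q(-1)*(-24))*(-33 - 1*(-43)) = (1*(-24))*(-33 - 1*(-43)) = -24*(-33 + 43) = -24*10 = -240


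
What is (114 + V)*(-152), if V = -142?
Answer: 4256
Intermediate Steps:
(114 + V)*(-152) = (114 - 142)*(-152) = -28*(-152) = 4256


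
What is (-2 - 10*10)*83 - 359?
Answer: -8825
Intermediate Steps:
(-2 - 10*10)*83 - 359 = (-2 - 100)*83 - 359 = -102*83 - 359 = -8466 - 359 = -8825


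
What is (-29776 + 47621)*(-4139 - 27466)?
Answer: -563991225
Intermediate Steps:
(-29776 + 47621)*(-4139 - 27466) = 17845*(-31605) = -563991225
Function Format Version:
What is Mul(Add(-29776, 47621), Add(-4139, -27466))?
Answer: -563991225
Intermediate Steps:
Mul(Add(-29776, 47621), Add(-4139, -27466)) = Mul(17845, -31605) = -563991225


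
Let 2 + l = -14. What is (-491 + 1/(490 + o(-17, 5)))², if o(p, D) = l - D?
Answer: 53027957284/219961 ≈ 2.4108e+5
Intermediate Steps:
l = -16 (l = -2 - 14 = -16)
o(p, D) = -16 - D
(-491 + 1/(490 + o(-17, 5)))² = (-491 + 1/(490 + (-16 - 1*5)))² = (-491 + 1/(490 + (-16 - 5)))² = (-491 + 1/(490 - 21))² = (-491 + 1/469)² = (-230278/469)² = 53027957284/219961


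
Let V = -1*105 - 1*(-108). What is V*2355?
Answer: 7065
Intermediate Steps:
V = 3 (V = -105 + 108 = 3)
V*2355 = 3*2355 = 7065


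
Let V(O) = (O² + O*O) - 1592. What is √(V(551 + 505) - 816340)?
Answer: 2*√353085 ≈ 1188.4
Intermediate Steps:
V(O) = -1592 + 2*O² (V(O) = (O² + O²) - 1592 = 2*O² - 1592 = -1592 + 2*O²)
√(V(551 + 505) - 816340) = √((-1592 + 2*(551 + 505)²) - 816340) = √((-1592 + 2*1056²) - 816340) = √((-1592 + 2*1115136) - 816340) = √((-1592 + 2230272) - 816340) = √(2228680 - 816340) = √1412340 = 2*√353085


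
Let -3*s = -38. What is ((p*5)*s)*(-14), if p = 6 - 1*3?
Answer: -2660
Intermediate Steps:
s = 38/3 (s = -⅓*(-38) = 38/3 ≈ 12.667)
p = 3 (p = 6 - 3 = 3)
((p*5)*s)*(-14) = ((3*5)*(38/3))*(-14) = (15*(38/3))*(-14) = 190*(-14) = -2660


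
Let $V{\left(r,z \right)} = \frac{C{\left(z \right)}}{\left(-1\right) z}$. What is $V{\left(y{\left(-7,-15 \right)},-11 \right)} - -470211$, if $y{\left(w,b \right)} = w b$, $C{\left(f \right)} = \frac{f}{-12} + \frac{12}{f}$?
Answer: $\frac{682746349}{1452} \approx 4.7021 \cdot 10^{5}$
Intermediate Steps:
$C{\left(f \right)} = \frac{12}{f} - \frac{f}{12}$ ($C{\left(f \right)} = f \left(- \frac{1}{12}\right) + \frac{12}{f} = - \frac{f}{12} + \frac{12}{f} = \frac{12}{f} - \frac{f}{12}$)
$y{\left(w,b \right)} = b w$
$V{\left(r,z \right)} = - \frac{\frac{12}{z} - \frac{z}{12}}{z}$ ($V{\left(r,z \right)} = \frac{\frac{12}{z} - \frac{z}{12}}{\left(-1\right) z} = \left(\frac{12}{z} - \frac{z}{12}\right) \left(- \frac{1}{z}\right) = - \frac{\frac{12}{z} - \frac{z}{12}}{z}$)
$V{\left(y{\left(-7,-15 \right)},-11 \right)} - -470211 = \left(\frac{1}{12} - \frac{12}{121}\right) - -470211 = \left(\frac{1}{12} - \frac{12}{121}\right) + 470211 = - \frac{23}{1452} + 470211 = \frac{682746349}{1452}$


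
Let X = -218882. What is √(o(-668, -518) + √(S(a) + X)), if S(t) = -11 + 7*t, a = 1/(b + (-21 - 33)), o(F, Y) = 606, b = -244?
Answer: √(53815224 + 298*I*√19438576058)/298 ≈ 26.188 + 8.9328*I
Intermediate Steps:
a = -1/298 (a = 1/(-244 + (-21 - 33)) = 1/(-244 - 54) = 1/(-298) = -1/298 ≈ -0.0033557)
√(o(-668, -518) + √(S(a) + X)) = √(606 + √((-11 + 7*(-1/298)) - 218882)) = √(606 + √((-11 - 7/298) - 218882)) = √(606 + √(-3285/298 - 218882)) = √(606 + √(-65230121/298)) = √(606 + I*√19438576058/298)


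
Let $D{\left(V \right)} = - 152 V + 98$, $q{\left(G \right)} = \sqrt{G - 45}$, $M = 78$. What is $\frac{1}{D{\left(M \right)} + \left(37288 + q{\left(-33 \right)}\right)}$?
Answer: $\frac{4255}{108630163} - \frac{i \sqrt{78}}{651780978} \approx 3.917 \cdot 10^{-5} - 1.355 \cdot 10^{-8} i$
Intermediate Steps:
$q{\left(G \right)} = \sqrt{-45 + G}$
$D{\left(V \right)} = 98 - 152 V$
$\frac{1}{D{\left(M \right)} + \left(37288 + q{\left(-33 \right)}\right)} = \frac{1}{\left(98 - 11856\right) + \left(37288 + \sqrt{-45 - 33}\right)} = \frac{1}{\left(98 - 11856\right) + \left(37288 + \sqrt{-78}\right)} = \frac{1}{-11758 + \left(37288 + i \sqrt{78}\right)} = \frac{1}{25530 + i \sqrt{78}}$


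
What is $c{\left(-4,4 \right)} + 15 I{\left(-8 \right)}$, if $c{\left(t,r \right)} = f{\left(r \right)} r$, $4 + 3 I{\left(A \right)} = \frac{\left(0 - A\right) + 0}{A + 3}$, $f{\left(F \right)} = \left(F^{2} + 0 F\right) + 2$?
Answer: $44$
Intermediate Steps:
$f{\left(F \right)} = 2 + F^{2}$ ($f{\left(F \right)} = \left(F^{2} + 0\right) + 2 = F^{2} + 2 = 2 + F^{2}$)
$I{\left(A \right)} = - \frac{4}{3} - \frac{A}{3 \left(3 + A\right)}$ ($I{\left(A \right)} = - \frac{4}{3} + \frac{\left(\left(0 - A\right) + 0\right) \frac{1}{A + 3}}{3} = - \frac{4}{3} + \frac{\left(- A + 0\right) \frac{1}{3 + A}}{3} = - \frac{4}{3} + \frac{- A \frac{1}{3 + A}}{3} = - \frac{4}{3} + \frac{\left(-1\right) A \frac{1}{3 + A}}{3} = - \frac{4}{3} - \frac{A}{3 \left(3 + A\right)}$)
$c{\left(t,r \right)} = r \left(2 + r^{2}\right)$ ($c{\left(t,r \right)} = \left(2 + r^{2}\right) r = r \left(2 + r^{2}\right)$)
$c{\left(-4,4 \right)} + 15 I{\left(-8 \right)} = 4 \left(2 + 4^{2}\right) + 15 \frac{-12 - -40}{3 \left(3 - 8\right)} = 4 \left(2 + 16\right) + 15 \frac{-12 + 40}{3 \left(-5\right)} = 4 \cdot 18 + 15 \cdot \frac{1}{3} \left(- \frac{1}{5}\right) 28 = 72 + 15 \left(- \frac{28}{15}\right) = 72 - 28 = 44$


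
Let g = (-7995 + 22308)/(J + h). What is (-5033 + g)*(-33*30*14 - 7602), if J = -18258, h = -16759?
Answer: 3782782105788/35017 ≈ 1.0803e+8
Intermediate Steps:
g = -14313/35017 (g = (-7995 + 22308)/(-18258 - 16759) = 14313/(-35017) = 14313*(-1/35017) = -14313/35017 ≈ -0.40874)
(-5033 + g)*(-33*30*14 - 7602) = (-5033 - 14313/35017)*(-33*30*14 - 7602) = -176254874*(-990*14 - 7602)/35017 = -176254874*(-13860 - 7602)/35017 = -176254874/35017*(-21462) = 3782782105788/35017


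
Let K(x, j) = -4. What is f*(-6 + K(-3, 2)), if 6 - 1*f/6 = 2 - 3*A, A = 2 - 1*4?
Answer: 120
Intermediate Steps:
A = -2 (A = 2 - 4 = -2)
f = -12 (f = 36 - 6*(2 - 3*(-2)) = 36 - 6*(2 + 6) = 36 - 6*8 = 36 - 48 = -12)
f*(-6 + K(-3, 2)) = -12*(-6 - 4) = -12*(-10) = 120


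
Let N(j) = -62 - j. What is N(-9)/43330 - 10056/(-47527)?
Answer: 433207549/2059344910 ≈ 0.21036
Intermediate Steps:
N(-9)/43330 - 10056/(-47527) = (-62 - 1*(-9))/43330 - 10056/(-47527) = (-62 + 9)*(1/43330) - 10056*(-1/47527) = -53*1/43330 + 10056/47527 = -53/43330 + 10056/47527 = 433207549/2059344910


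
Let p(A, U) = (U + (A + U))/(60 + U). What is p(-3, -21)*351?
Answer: -405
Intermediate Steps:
p(A, U) = (A + 2*U)/(60 + U)
p(-3, -21)*351 = ((-3 + 2*(-21))/(60 - 21))*351 = ((-3 - 42)/39)*351 = ((1/39)*(-45))*351 = -15/13*351 = -405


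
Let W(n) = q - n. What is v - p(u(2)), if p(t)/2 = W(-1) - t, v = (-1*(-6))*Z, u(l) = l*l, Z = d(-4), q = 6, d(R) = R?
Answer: -30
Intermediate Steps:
Z = -4
W(n) = 6 - n
u(l) = l**2
v = -24 (v = -1*(-6)*(-4) = 6*(-4) = -24)
p(t) = 14 - 2*t (p(t) = 2*((6 - 1*(-1)) - t) = 2*((6 + 1) - t) = 2*(7 - t) = 14 - 2*t)
v - p(u(2)) = -24 - (14 - 2*2**2) = -24 - (14 - 2*4) = -24 - (14 - 8) = -24 - 1*6 = -24 - 6 = -30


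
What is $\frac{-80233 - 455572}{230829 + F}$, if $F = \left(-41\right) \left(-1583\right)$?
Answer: $- \frac{535805}{295732} \approx -1.8118$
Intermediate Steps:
$F = 64903$
$\frac{-80233 - 455572}{230829 + F} = \frac{-80233 - 455572}{230829 + 64903} = - \frac{535805}{295732}$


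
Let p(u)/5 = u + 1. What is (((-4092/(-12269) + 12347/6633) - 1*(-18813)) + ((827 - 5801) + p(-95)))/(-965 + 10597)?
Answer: 136018943849/97981853508 ≈ 1.3882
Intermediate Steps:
p(u) = 5 + 5*u (p(u) = 5*(u + 1) = 5*(1 + u) = 5 + 5*u)
(((-4092/(-12269) + 12347/6633) - 1*(-18813)) + ((827 - 5801) + p(-95)))/(-965 + 10597) = (((-4092/(-12269) + 12347/6633) - 1*(-18813)) + ((827 - 5801) + (5 + 5*(-95))))/(-965 + 10597) = (((-4092*(-1/12269) + 12347*(1/6633)) + 18813) + (-4974 + (5 - 475)))/9632 = (((4092/12269 + 12347/6633) + 18813) + (-4974 - 470))*(1/9632) = ((178627579/81380277 + 18813) - 5444)*(1/9632) = (1531185778780/81380277 - 5444)*(1/9632) = (1088151550792/81380277)*(1/9632) = 136018943849/97981853508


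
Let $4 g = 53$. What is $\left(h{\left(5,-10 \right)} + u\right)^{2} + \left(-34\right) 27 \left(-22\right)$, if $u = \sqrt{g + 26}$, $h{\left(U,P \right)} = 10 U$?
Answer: $\frac{90941}{4} + 50 \sqrt{157} \approx 23362.0$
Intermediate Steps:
$g = \frac{53}{4}$ ($g = \frac{1}{4} \cdot 53 = \frac{53}{4} \approx 13.25$)
$u = \frac{\sqrt{157}}{2}$ ($u = \sqrt{\frac{53}{4} + 26} = \sqrt{\frac{157}{4}} = \frac{\sqrt{157}}{2} \approx 6.265$)
$\left(h{\left(5,-10 \right)} + u\right)^{2} + \left(-34\right) 27 \left(-22\right) = \left(10 \cdot 5 + \frac{\sqrt{157}}{2}\right)^{2} + \left(-34\right) 27 \left(-22\right) = \left(50 + \frac{\sqrt{157}}{2}\right)^{2} - -20196 = \left(50 + \frac{\sqrt{157}}{2}\right)^{2} + 20196 = 20196 + \left(50 + \frac{\sqrt{157}}{2}\right)^{2}$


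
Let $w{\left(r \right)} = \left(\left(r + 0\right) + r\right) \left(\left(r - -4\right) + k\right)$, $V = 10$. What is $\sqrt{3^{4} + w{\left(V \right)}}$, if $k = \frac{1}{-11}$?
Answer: $\frac{3 \sqrt{4829}}{11} \approx 18.952$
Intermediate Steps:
$k = - \frac{1}{11} \approx -0.090909$
$w{\left(r \right)} = 2 r \left(\frac{43}{11} + r\right)$ ($w{\left(r \right)} = \left(\left(r + 0\right) + r\right) \left(\left(r - -4\right) - \frac{1}{11}\right) = \left(r + r\right) \left(\left(r + 4\right) - \frac{1}{11}\right) = 2 r \left(\left(4 + r\right) - \frac{1}{11}\right) = 2 r \left(\frac{43}{11} + r\right)$)
$\sqrt{3^{4} + w{\left(V \right)}} = \sqrt{3^{4} + \frac{2}{11} \cdot 10 \left(43 + 11 \cdot 10\right)} = \sqrt{81 + \frac{2}{11} \cdot 10 \left(43 + 110\right)} = \sqrt{81 + \frac{2}{11} \cdot 10 \cdot 153} = \sqrt{81 + \frac{3060}{11}} = \sqrt{\frac{3951}{11}} = \frac{3 \sqrt{4829}}{11}$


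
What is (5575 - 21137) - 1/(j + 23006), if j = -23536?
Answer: -8247859/530 ≈ -15562.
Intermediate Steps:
(5575 - 21137) - 1/(j + 23006) = (5575 - 21137) - 1/(-23536 + 23006) = -15562 - 1/(-530) = -15562 - 1*(-1/530) = -15562 + 1/530 = -8247859/530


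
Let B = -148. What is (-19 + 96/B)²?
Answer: 528529/1369 ≈ 386.07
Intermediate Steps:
(-19 + 96/B)² = (-19 + 96/(-148))² = (-19 + 96*(-1/148))² = (-19 - 24/37)² = (-727/37)² = 528529/1369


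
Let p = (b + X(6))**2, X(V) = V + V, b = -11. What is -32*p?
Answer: -32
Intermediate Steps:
X(V) = 2*V
p = 1 (p = (-11 + 2*6)**2 = (-11 + 12)**2 = 1**2 = 1)
-32*p = -32*1 = -32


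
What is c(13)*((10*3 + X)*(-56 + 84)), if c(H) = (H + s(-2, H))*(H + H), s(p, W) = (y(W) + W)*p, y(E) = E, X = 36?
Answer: -1873872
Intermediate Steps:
s(p, W) = 2*W*p (s(p, W) = (W + W)*p = (2*W)*p = 2*W*p)
c(H) = -6*H**2 (c(H) = (H + 2*H*(-2))*(H + H) = (H - 4*H)*(2*H) = (-3*H)*(2*H) = -6*H**2)
c(13)*((10*3 + X)*(-56 + 84)) = (-6*13**2)*((10*3 + 36)*(-56 + 84)) = (-6*169)*((30 + 36)*28) = -66924*28 = -1014*1848 = -1873872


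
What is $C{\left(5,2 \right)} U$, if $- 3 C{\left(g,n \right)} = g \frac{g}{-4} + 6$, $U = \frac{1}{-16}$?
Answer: $- \frac{1}{192} \approx -0.0052083$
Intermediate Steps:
$U = - \frac{1}{16} \approx -0.0625$
$C{\left(g,n \right)} = -2 + \frac{g^{2}}{12}$ ($C{\left(g,n \right)} = - \frac{g \frac{g}{-4} + 6}{3} = - \frac{g g \left(- \frac{1}{4}\right) + 6}{3} = - \frac{g \left(- \frac{g}{4}\right) + 6}{3} = - \frac{- \frac{g^{2}}{4} + 6}{3} = - \frac{6 - \frac{g^{2}}{4}}{3} = -2 + \frac{g^{2}}{12}$)
$C{\left(5,2 \right)} U = \left(-2 + \frac{5^{2}}{12}\right) \left(- \frac{1}{16}\right) = \left(-2 + \frac{1}{12} \cdot 25\right) \left(- \frac{1}{16}\right) = \left(-2 + \frac{25}{12}\right) \left(- \frac{1}{16}\right) = \frac{1}{12} \left(- \frac{1}{16}\right) = - \frac{1}{192}$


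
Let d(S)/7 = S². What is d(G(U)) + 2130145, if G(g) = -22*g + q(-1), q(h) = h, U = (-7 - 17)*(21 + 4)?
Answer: 1221625352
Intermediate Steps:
U = -600 (U = -24*25 = -600)
G(g) = -1 - 22*g (G(g) = -22*g - 1 = -1 - 22*g)
d(S) = 7*S²
d(G(U)) + 2130145 = 7*(-1 - 22*(-600))² + 2130145 = 7*(-1 + 13200)² + 2130145 = 7*13199² + 2130145 = 7*174213601 + 2130145 = 1219495207 + 2130145 = 1221625352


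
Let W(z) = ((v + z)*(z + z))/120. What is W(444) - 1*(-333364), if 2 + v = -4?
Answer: 1683026/5 ≈ 3.3661e+5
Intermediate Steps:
v = -6 (v = -2 - 4 = -6)
W(z) = z*(-6 + z)/60 (W(z) = ((-6 + z)*(z + z))/120 = ((-6 + z)*(2*z))*(1/120) = (2*z*(-6 + z))*(1/120) = z*(-6 + z)/60)
W(444) - 1*(-333364) = (1/60)*444*(-6 + 444) - 1*(-333364) = (1/60)*444*438 + 333364 = 16206/5 + 333364 = 1683026/5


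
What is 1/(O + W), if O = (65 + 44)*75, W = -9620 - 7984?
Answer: -1/9429 ≈ -0.00010606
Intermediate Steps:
W = -17604
O = 8175 (O = 109*75 = 8175)
1/(O + W) = 1/(8175 - 17604) = 1/(-9429) = -1/9429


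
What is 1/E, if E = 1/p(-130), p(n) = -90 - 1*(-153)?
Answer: 63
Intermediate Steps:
p(n) = 63 (p(n) = -90 + 153 = 63)
E = 1/63 ≈ 0.015873
1/E = 1/(1/63) = 63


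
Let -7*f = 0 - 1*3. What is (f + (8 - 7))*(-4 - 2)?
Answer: -60/7 ≈ -8.5714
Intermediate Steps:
f = 3/7 (f = -(0 - 1*3)/7 = -(0 - 3)/7 = -1/7*(-3) = 3/7 ≈ 0.42857)
(f + (8 - 7))*(-4 - 2) = (3/7 + (8 - 7))*(-4 - 2) = (3/7 + 1)*(-6) = (10/7)*(-6) = -60/7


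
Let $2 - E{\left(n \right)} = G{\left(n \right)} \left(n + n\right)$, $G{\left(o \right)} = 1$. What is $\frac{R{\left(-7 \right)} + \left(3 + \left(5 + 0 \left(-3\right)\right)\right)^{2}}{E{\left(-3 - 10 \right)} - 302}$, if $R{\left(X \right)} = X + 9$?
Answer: $- \frac{33}{137} \approx -0.24088$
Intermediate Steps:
$R{\left(X \right)} = 9 + X$
$E{\left(n \right)} = 2 - 2 n$ ($E{\left(n \right)} = 2 - 1 \left(n + n\right) = 2 - 1 \cdot 2 n = 2 - 2 n$)
$\frac{R{\left(-7 \right)} + \left(3 + \left(5 + 0 \left(-3\right)\right)\right)^{2}}{E{\left(-3 - 10 \right)} - 302} = \frac{\left(9 - 7\right) + \left(3 + \left(5 + 0 \left(-3\right)\right)\right)^{2}}{\left(2 - 2 \left(-3 - 10\right)\right) - 302} = \frac{2 + \left(3 + \left(5 + 0\right)\right)^{2}}{\left(2 - 2 \left(-3 - 10\right)\right) - 302} = \frac{2 + \left(3 + 5\right)^{2}}{\left(2 - -26\right) - 302} = \frac{2 + 8^{2}}{\left(2 + 26\right) - 302} = \frac{2 + 64}{28 - 302} = \frac{66}{-274} = 66 \left(- \frac{1}{274}\right) = - \frac{33}{137}$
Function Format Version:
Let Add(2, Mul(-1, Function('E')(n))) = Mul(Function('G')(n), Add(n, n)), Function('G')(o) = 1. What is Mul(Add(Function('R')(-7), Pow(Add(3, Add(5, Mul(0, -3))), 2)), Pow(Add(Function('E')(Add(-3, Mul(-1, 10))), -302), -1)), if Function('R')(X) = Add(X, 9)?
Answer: Rational(-33, 137) ≈ -0.24088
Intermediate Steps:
Function('R')(X) = Add(9, X)
Function('E')(n) = Add(2, Mul(-2, n)) (Function('E')(n) = Add(2, Mul(-1, Mul(1, Add(n, n)))) = Add(2, Mul(-1, Mul(1, Mul(2, n)))) = Add(2, Mul(-1, Mul(2, n))) = Add(2, Mul(-2, n)))
Mul(Add(Function('R')(-7), Pow(Add(3, Add(5, Mul(0, -3))), 2)), Pow(Add(Function('E')(Add(-3, Mul(-1, 10))), -302), -1)) = Mul(Add(Add(9, -7), Pow(Add(3, Add(5, Mul(0, -3))), 2)), Pow(Add(Add(2, Mul(-2, Add(-3, Mul(-1, 10)))), -302), -1)) = Mul(Add(2, Pow(Add(3, Add(5, 0)), 2)), Pow(Add(Add(2, Mul(-2, Add(-3, -10))), -302), -1)) = Mul(Add(2, Pow(Add(3, 5), 2)), Pow(Add(Add(2, Mul(-2, -13)), -302), -1)) = Mul(Add(2, Pow(8, 2)), Pow(Add(Add(2, 26), -302), -1)) = Mul(Add(2, 64), Pow(Add(28, -302), -1)) = Mul(66, Pow(-274, -1)) = Mul(66, Rational(-1, 274)) = Rational(-33, 137)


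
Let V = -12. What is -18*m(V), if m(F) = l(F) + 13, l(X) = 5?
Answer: -324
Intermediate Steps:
m(F) = 18 (m(F) = 5 + 13 = 18)
-18*m(V) = -18*18 = -324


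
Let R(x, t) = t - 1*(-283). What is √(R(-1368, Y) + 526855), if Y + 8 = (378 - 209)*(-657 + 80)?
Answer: √429617 ≈ 655.45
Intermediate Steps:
Y = -97521 (Y = -8 + (378 - 209)*(-657 + 80) = -8 + 169*(-577) = -8 - 97513 = -97521)
R(x, t) = 283 + t (R(x, t) = t + 283 = 283 + t)
√(R(-1368, Y) + 526855) = √((283 - 97521) + 526855) = √(-97238 + 526855) = √429617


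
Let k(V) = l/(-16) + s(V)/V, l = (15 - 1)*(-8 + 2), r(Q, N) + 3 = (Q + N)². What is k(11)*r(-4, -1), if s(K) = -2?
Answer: 223/2 ≈ 111.50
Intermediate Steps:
r(Q, N) = -3 + (N + Q)² (r(Q, N) = -3 + (Q + N)² = -3 + (N + Q)²)
l = -84 (l = 14*(-6) = -84)
k(V) = 21/4 - 2/V (k(V) = -84/(-16) - 2/V = -84*(-1/16) - 2/V = 21/4 - 2/V)
k(11)*r(-4, -1) = (21/4 - 2/11)*(-3 + (-1 - 4)²) = (21/4 - 2*1/11)*(-3 + (-5)²) = (21/4 - 2/11)*(-3 + 25) = (223/44)*22 = 223/2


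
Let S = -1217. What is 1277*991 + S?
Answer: 1264290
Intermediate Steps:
1277*991 + S = 1277*991 - 1217 = 1265507 - 1217 = 1264290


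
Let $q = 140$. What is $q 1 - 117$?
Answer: $23$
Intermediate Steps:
$q 1 - 117 = 140 \cdot 1 - 117 = 140 - 117 = 23$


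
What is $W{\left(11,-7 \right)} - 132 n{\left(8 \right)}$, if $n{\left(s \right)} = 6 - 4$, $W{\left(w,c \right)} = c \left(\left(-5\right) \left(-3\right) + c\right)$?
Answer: $-320$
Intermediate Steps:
$W{\left(w,c \right)} = c \left(15 + c\right)$
$n{\left(s \right)} = 2$
$W{\left(11,-7 \right)} - 132 n{\left(8 \right)} = - 7 \left(15 - 7\right) - 264 = \left(-7\right) 8 - 264 = -56 - 264 = -320$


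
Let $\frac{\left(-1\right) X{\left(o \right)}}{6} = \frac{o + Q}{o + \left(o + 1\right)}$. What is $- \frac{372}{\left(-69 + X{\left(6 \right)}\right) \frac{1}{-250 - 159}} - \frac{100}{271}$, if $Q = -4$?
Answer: $- \frac{178702768}{82113} \approx -2176.3$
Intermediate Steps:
$X{\left(o \right)} = - \frac{6 \left(-4 + o\right)}{1 + 2 o}$ ($X{\left(o \right)} = - 6 \frac{o - 4}{o + \left(o + 1\right)} = - 6 \frac{-4 + o}{o + \left(1 + o\right)} = - 6 \frac{-4 + o}{1 + 2 o} = - \frac{6 \left(-4 + o\right)}{1 + 2 o}$)
$- \frac{372}{\left(-69 + X{\left(6 \right)}\right) \frac{1}{-250 - 159}} - \frac{100}{271} = - \frac{372}{\left(-69 + \frac{6 \left(4 - 6\right)}{1 + 2 \cdot 6}\right) \frac{1}{-250 - 159}} - \frac{100}{271} = - \frac{372}{\left(-69 + \frac{6 \left(4 - 6\right)}{1 + 12}\right) \frac{1}{-409}} - \frac{100}{271} = - \frac{372}{\left(-69 + 6 \cdot \frac{1}{13} \left(-2\right)\right) \left(- \frac{1}{409}\right)} - \frac{100}{271} = - \frac{372}{\left(-69 - \frac{12}{13}\right) \left(- \frac{1}{409}\right)} - \frac{100}{271} = - \frac{372}{\left(- \frac{909}{13}\right) \left(- \frac{1}{409}\right)} - \frac{100}{271} = - \frac{372}{\frac{909}{5317}} - \frac{100}{271} = \left(-372\right) \frac{5317}{909} - \frac{100}{271} = - \frac{659308}{303} - \frac{100}{271} = - \frac{178702768}{82113}$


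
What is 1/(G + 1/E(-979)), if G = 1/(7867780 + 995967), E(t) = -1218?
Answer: -10796043846/8862529 ≈ -1218.2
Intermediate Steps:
G = 1/8863747 ≈ 1.1282e-7
1/(G + 1/E(-979)) = 1/(1/8863747 + 1/(-1218)) = 1/(1/8863747 - 1/1218) = 1/(-8862529/10796043846) = -10796043846/8862529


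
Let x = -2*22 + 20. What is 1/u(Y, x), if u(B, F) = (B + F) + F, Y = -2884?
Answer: -1/2932 ≈ -0.00034106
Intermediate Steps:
x = -24 (x = -44 + 20 = -24)
u(B, F) = B + 2*F
1/u(Y, x) = 1/(-2884 + 2*(-24)) = 1/(-2884 - 48) = 1/(-2932) = -1/2932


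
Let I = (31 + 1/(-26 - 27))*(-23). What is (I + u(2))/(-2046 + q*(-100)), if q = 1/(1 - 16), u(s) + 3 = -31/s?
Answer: 232479/648508 ≈ 0.35848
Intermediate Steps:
u(s) = -3 - 31/s
q = -1/15 (q = 1/(-15) = -1/15 ≈ -0.066667)
I = -37766/53 (I = (31 + 1/(-53))*(-23) = (31 - 1/53)*(-23) = (1642/53)*(-23) = -37766/53 ≈ -712.57)
(I + u(2))/(-2046 + q*(-100)) = (-37766/53 + (-3 - 31/2))/(-2046 - 1/15*(-100)) = (-37766/53 + (-3 - 31*½))/(-2046 + 20/3) = (-37766/53 + (-3 - 31/2))/(-6118/3) = (-37766/53 - 37/2)*(-3/6118) = -77493/106*(-3/6118) = 232479/648508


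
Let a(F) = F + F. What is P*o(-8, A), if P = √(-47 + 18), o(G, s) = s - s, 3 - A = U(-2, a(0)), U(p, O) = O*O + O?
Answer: 0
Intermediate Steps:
a(F) = 2*F
U(p, O) = O + O² (U(p, O) = O² + O = O + O²)
A = 3 (A = 3 - 2*0*(1 + 2*0) = 3 - 0*(1 + 0) = 3 - 0 = 3 - 1*0 = 3 + 0 = 3)
o(G, s) = 0
P = I*√29 (P = √(-29) = I*√29 ≈ 5.3852*I)
P*o(-8, A) = (I*√29)*0 = 0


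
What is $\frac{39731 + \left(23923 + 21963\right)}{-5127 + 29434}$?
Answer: $\frac{85617}{24307} \approx 3.5223$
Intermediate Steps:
$\frac{39731 + \left(23923 + 21963\right)}{-5127 + 29434} = \frac{39731 + 45886}{24307} = 85617 \cdot \frac{1}{24307} = \frac{85617}{24307}$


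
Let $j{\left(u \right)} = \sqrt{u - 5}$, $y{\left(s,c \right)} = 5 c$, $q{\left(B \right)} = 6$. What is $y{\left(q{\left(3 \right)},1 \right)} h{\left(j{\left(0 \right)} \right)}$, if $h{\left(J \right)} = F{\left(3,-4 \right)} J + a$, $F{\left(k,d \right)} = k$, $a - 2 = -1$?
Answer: $5 + 15 i \sqrt{5} \approx 5.0 + 33.541 i$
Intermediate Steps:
$a = 1$ ($a = 2 - 1 = 1$)
$j{\left(u \right)} = \sqrt{-5 + u}$
$h{\left(J \right)} = 1 + 3 J$ ($h{\left(J \right)} = 3 J + 1 = 1 + 3 J$)
$y{\left(q{\left(3 \right)},1 \right)} h{\left(j{\left(0 \right)} \right)} = 5 \cdot 1 \left(1 + 3 \sqrt{-5 + 0}\right) = 5 \left(1 + 3 \sqrt{-5}\right) = 5 \left(1 + 3 i \sqrt{5}\right) = 5 + 15 i \sqrt{5}$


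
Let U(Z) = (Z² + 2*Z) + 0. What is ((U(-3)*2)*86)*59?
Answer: 30444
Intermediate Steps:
U(Z) = Z² + 2*Z
((U(-3)*2)*86)*59 = ((-3*(2 - 3)*2)*86)*59 = ((-3*(-1)*2)*86)*59 = ((3*2)*86)*59 = (6*86)*59 = 516*59 = 30444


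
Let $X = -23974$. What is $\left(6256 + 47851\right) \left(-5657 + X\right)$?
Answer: $-1603244517$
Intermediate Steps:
$\left(6256 + 47851\right) \left(-5657 + X\right) = \left(6256 + 47851\right) \left(-5657 - 23974\right) = 54107 \left(-29631\right) = -1603244517$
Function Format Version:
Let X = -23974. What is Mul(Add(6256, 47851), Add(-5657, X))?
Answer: -1603244517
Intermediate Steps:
Mul(Add(6256, 47851), Add(-5657, X)) = Mul(Add(6256, 47851), Add(-5657, -23974)) = Mul(54107, -29631) = -1603244517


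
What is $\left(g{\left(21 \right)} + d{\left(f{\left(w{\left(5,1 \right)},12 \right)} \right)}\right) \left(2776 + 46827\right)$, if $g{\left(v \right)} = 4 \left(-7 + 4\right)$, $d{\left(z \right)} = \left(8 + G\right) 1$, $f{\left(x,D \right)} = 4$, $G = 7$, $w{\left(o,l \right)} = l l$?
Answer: $148809$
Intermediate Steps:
$w{\left(o,l \right)} = l^{2}$
$d{\left(z \right)} = 15$ ($d{\left(z \right)} = \left(8 + 7\right) 1 = 15 \cdot 1 = 15$)
$g{\left(v \right)} = -12$ ($g{\left(v \right)} = 4 \left(-3\right) = -12$)
$\left(g{\left(21 \right)} + d{\left(f{\left(w{\left(5,1 \right)},12 \right)} \right)}\right) \left(2776 + 46827\right) = \left(-12 + 15\right) \left(2776 + 46827\right) = 3 \cdot 49603 = 148809$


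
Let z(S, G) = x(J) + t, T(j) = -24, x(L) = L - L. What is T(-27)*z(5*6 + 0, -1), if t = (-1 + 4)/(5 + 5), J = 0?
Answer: -36/5 ≈ -7.2000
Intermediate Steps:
x(L) = 0
t = 3/10 ≈ 0.30000
z(S, G) = 3/10 (z(S, G) = 0 + 3/10 = 3/10)
T(-27)*z(5*6 + 0, -1) = -24*3/10 = -36/5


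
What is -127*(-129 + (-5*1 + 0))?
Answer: 17018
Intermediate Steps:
-127*(-129 + (-5*1 + 0)) = -127*(-129 + (-5 + 0)) = -127*(-129 - 5) = -127*(-134) = 17018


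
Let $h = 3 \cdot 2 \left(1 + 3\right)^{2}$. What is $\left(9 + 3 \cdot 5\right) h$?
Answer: $2304$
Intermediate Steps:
$h = 96$ ($h = 6 \cdot 4^{2} = 6 \cdot 16 = 96$)
$\left(9 + 3 \cdot 5\right) h = \left(9 + 3 \cdot 5\right) 96 = \left(9 + 15\right) 96 = 24 \cdot 96 = 2304$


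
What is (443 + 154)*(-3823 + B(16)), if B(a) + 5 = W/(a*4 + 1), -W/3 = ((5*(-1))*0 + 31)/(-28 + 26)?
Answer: -297035559/130 ≈ -2.2849e+6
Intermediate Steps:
W = 93/2 (W = -3*((5*(-1))*0 + 31)/(-28 + 26) = -3*(-5*0 + 31)/(-2) = -3*(0 + 31)*(-1)/2 = -93*(-1)/2 = -3*(-31/2) = 93/2 ≈ 46.500)
B(a) = -5 + 93/(2*(1 + 4*a)) (B(a) = -5 + 93/(2*(a*4 + 1)) = -5 + 93/(2*(4*a + 1)) = -5 + 93/(2*(1 + 4*a)))
(443 + 154)*(-3823 + B(16)) = (443 + 154)*(-3823 + (83 - 40*16)/(2*(1 + 4*16))) = 597*(-3823 + (83 - 640)/(2*(1 + 64))) = 597*(-3823 + (½)*(-557)/65) = 597*(-3823 + (½)*(1/65)*(-557)) = 597*(-3823 - 557/130) = 597*(-497547/130) = -297035559/130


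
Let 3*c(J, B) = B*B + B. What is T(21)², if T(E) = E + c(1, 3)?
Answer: 625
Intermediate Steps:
c(J, B) = B/3 + B²/3 (c(J, B) = (B*B + B)/3 = (B² + B)/3 = (B + B²)/3 = B/3 + B²/3)
T(E) = 4 + E (T(E) = E + (⅓)*3*(1 + 3) = E + (⅓)*3*4 = E + 4 = 4 + E)
T(21)² = (4 + 21)² = 25² = 625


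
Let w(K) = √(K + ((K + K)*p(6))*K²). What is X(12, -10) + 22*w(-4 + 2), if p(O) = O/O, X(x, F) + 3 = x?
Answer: 9 + 66*I*√2 ≈ 9.0 + 93.338*I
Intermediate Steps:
X(x, F) = -3 + x
p(O) = 1
w(K) = √(K + 2*K³) (w(K) = √(K + ((K + K)*1)*K²) = √(K + ((2*K)*1)*K²) = √(K + (2*K)*K²) = √(K + 2*K³))
X(12, -10) + 22*w(-4 + 2) = (-3 + 12) + 22*√((-4 + 2) + 2*(-4 + 2)³) = 9 + 22*√(-2 + 2*(-2)³) = 9 + 22*√(-2 + 2*(-8)) = 9 + 22*√(-2 - 16) = 9 + 22*√(-18) = 9 + 22*(3*I*√2) = 9 + 66*I*√2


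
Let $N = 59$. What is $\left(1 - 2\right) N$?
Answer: $-59$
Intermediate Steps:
$\left(1 - 2\right) N = \left(1 - 2\right) 59 = \left(-1\right) 59 = -59$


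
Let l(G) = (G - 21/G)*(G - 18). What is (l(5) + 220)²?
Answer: 1098304/25 ≈ 43932.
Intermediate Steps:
l(G) = (-18 + G)*(G - 21/G) (l(G) = (G - 21/G)*(-18 + G) = (-18 + G)*(G - 21/G))
(l(5) + 220)² = ((-21 + 5² - 18*5 + 378/5) + 220)² = ((-21 + 25 - 90 + 378*(⅕)) + 220)² = ((-21 + 25 - 90 + 378/5) + 220)² = (-52/5 + 220)² = (1048/5)² = 1098304/25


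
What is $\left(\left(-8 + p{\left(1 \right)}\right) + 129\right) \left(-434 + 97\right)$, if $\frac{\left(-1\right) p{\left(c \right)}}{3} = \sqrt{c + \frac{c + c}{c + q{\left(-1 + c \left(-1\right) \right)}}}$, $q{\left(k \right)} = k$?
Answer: $-40777 + 1011 i \approx -40777.0 + 1011.0 i$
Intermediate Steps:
$p{\left(c \right)} = - 3 \sqrt{- c}$ ($p{\left(c \right)} = - 3 \sqrt{c + \frac{c + c}{c + \left(-1 + c \left(-1\right)\right)}} = - 3 \sqrt{c + \frac{2 c}{c - \left(1 + c\right)}} = - 3 \sqrt{c + \frac{2 c}{-1}} = - 3 \sqrt{c + 2 c \left(-1\right)} = - 3 \sqrt{c - 2 c} = - 3 \sqrt{- c}$)
$\left(\left(-8 + p{\left(1 \right)}\right) + 129\right) \left(-434 + 97\right) = \left(\left(-8 - 3 \sqrt{\left(-1\right) 1}\right) + 129\right) \left(-434 + 97\right) = \left(\left(-8 - 3 \sqrt{-1}\right) + 129\right) \left(-337\right) = \left(\left(-8 - 3 i\right) + 129\right) \left(-337\right) = \left(121 - 3 i\right) \left(-337\right) = -40777 + 1011 i$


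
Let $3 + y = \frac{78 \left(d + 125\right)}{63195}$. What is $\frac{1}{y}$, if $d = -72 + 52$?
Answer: $- \frac{4213}{12093} \approx -0.34838$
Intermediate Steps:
$d = -20$
$y = - \frac{12093}{4213}$ ($y = -3 + \frac{78 \left(-20 + 125\right)}{63195} = -3 + 78 \cdot 105 \cdot \frac{1}{63195} = -3 + 8190 \cdot \frac{1}{63195} = -3 + \frac{546}{4213} = - \frac{12093}{4213} \approx -2.8704$)
$\frac{1}{y} = \frac{1}{- \frac{12093}{4213}} = - \frac{4213}{12093}$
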